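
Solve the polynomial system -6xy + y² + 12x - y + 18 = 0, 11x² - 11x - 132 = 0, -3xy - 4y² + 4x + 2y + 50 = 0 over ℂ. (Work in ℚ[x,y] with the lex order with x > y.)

Compute a lex Gröbner basis by Buchberger's algorithm.
f_1 = -6xy + 12x + y² - y + 18, LT = xy.
f_2 = 11x² - 11x - 132, LT = x².
f_3 = -3xy + 4x - 4y² + 2y + 50, LT = xy.

S(f_1,f_2): lcm = x²y. S = -2x² - ⅙xy² + 7/6xy - 3x + 12y.
  leading term x²: subtract (-2/11)·f_2 from -2x² - ⅙xy² + 7/6xy - 3x + 12y → -⅙xy² + 7/6xy - 5x + 12y - 24
  leading term xy²: subtract (1/36y)·f_1 from -⅙xy² + 7/6xy - 5x + 12y - 24 → ⅚xy - 5x - 1/36y³ + 1/36y² + 23/2y - 24
  leading term xy: subtract (-5/36)·f_1 from ⅚xy - 5x - 1/36y³ + 1/36y² + 23/2y - 24 → -10/3x - 1/36y³ + ⅙y² + 409/36y - 43/2
  leading term x: no divisor's leading term divides it; move -10/3x to the remainder.
  leading term y³: no divisor's leading term divides it; move -1/36y³ to the remainder.
  leading term y²: no divisor's leading term divides it; move ⅙y² to the remainder.
  leading term y: no divisor's leading term divides it; move 409/36y to the remainder.
  leading term 1: no divisor's leading term divides it; move -43/2 to the remainder.
  remainder -10/3x - 1/36y³ + ⅙y² + 409/36y - 43/2 ≠ 0; add h_4 = -10/3x - 1/36y³ + ⅙y² + 409/36y - 43/2 to the basis.

S(f_1,f_3): lcm = xy. S = -⅔x - 3/2y² + ⅚y + 41/3.
  leading term x: subtract (⅕)·h_4 from -⅔x - 3/2y² + ⅚y + 41/3 → 1/180y³ - 23/15y² - 259/180y + 539/30
  leading term y³: no divisor's leading term divides it; move 1/180y³ to the remainder.
  leading term y²: no divisor's leading term divides it; move -23/15y² to the remainder.
  leading term y: no divisor's leading term divides it; move -259/180y to the remainder.
  leading term 1: no divisor's leading term divides it; move 539/30 to the remainder.
  remainder 1/180y³ - 23/15y² - 259/180y + 539/30 ≠ 0; add h_5 = 1/180y³ - 23/15y² - 259/180y + 539/30 to the basis.

S(f_2,f_3): lcm = x²y. S = 4/3x² - 4/3xy² - ⅓xy + 50/3x - 12y.
  leading term x²: subtract (4/33)·f_2 from 4/3x² - 4/3xy² - ⅓xy + 50/3x - 12y → -4/3xy² - ⅓xy + 18x - 12y + 16
  leading term xy²: subtract (2/9y)·f_1 from -4/3xy² - ⅓xy + 18x - 12y + 16 → -3xy + 18x - 2/9y³ + 2/9y² - 16y + 16
  leading term xy: subtract (½)·f_1 from -3xy + 18x - 2/9y³ + 2/9y² - 16y + 16 → 12x - 2/9y³ - 5/18y² - 31/2y + 7
  leading term x: subtract (-18/5)·h_4 from 12x - 2/9y³ - 5/18y² - 31/2y + 7 → -29/90y³ + 29/90y² + 127/5y - 352/5
  leading term y³: subtract (-58)·h_5 from -29/90y³ + 29/90y² + 127/5y - 352/5 → -1595/18y² - 1045/18y + 2915/3
  leading term y²: no divisor's leading term divides it; move -1595/18y² to the remainder.
  leading term y: no divisor's leading term divides it; move -1045/18y to the remainder.
  leading term 1: no divisor's leading term divides it; move 2915/3 to the remainder.
  remainder -1595/18y² - 1045/18y + 2915/3 ≠ 0; add h_6 = -1595/18y² - 1045/18y + 2915/3 to the basis.

S(f_1,h_4): lcm = xy. S = -2x - 1/120y⁴ + 1/20y³ + 389/120y² - 377/60y - 3.
  leading term x: subtract (⅗)·h_4 from -2x - 1/120y⁴ + 1/20y³ + 389/120y² - 377/60y - 3 → -1/120y⁴ + 1/15y³ + 377/120y² - 131/10y + 99/10
  leading term y⁴: subtract (-3/2y)·h_5 from -1/120y⁴ + 1/15y³ + 377/120y² - 131/10y + 99/10 → -67/30y³ + 59/60y² + 277/20y + 99/10
  leading term y³: subtract (-402)·h_5 from -67/30y³ + 59/60y² + 277/20y + 99/10 → -7385/12y² - 6775/12y + 14465/2
  leading term y²: subtract (4431/638)·h_6 from -7385/12y² - 6775/12y + 14465/2 → -4680/29y + 14040/29
  leading term y: no divisor's leading term divides it; move -4680/29y to the remainder.
  leading term 1: no divisor's leading term divides it; move 14040/29 to the remainder.
  remainder -4680/29y + 14040/29 ≠ 0; add h_7 = -4680/29y + 14040/29 to the basis.

The other S-polynomials (S(f_2,h_4), S(f_3,h_4), S(f_1,h_5), S(f_2,h_5), S(f_3,h_5), S(h_4,h_5), S(f_1,h_6), S(f_2,h_6), S(f_3,h_6), S(h_4,h_6), S(h_5,h_6), S(f_1,h_7), S(f_2,h_7), S(f_3,h_7), S(h_4,h_7), S(h_5,h_7), S(h_6,h_7)) all reduce to 0 modulo the current basis, so we have a Gröbner basis.
Inter-reduce: drop elements whose leading term is divisible by another's, tail-reduce, and make monic.
Reduced Gröbner basis: {x - 4, y - 3}.

Since the basis is lex-ordered, y - 3 is univariate in y. Its roots are {3}. Back-substituting each root into the other basis elements fixes the other coordinates.
  y = 3: the earlier basis element becomes x - 4 = 0, giving x = 4 — point (4, 3).
Check: every point annihilates each of the original generators.

{(4, 3)}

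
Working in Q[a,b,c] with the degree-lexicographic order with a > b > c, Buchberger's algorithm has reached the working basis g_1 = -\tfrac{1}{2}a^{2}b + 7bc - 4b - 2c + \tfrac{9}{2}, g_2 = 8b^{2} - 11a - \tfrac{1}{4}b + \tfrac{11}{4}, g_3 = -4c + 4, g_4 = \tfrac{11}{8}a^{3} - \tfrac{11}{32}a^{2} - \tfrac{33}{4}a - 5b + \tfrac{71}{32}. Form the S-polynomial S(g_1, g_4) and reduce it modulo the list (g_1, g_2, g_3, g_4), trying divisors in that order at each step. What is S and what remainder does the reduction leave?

S(g_1, g_4) = \tfrac{1}{4}a^{2}b - 14abc + 14ab + 4ac + \tfrac{40}{11}b^{2} - 9a - \tfrac{71}{44}b; remainder on division = 0.

lcm(LM(g_1), LM(g_4)) = a^{3}b.
S = (lcm/LT(g_1))·g_1 − (lcm/LT(g_4))·g_4 = \tfrac{1}{4}a^{2}b - 14abc + 14ab + 4ac + \tfrac{40}{11}b^{2} - 9a - \tfrac{71}{44}b.
Reduce S modulo (g_1, g_2, g_3, g_4) in that order:
  leading term a^{2}b: subtract (-\tfrac{1}{2})·g_1 from \tfrac{1}{4}a^{2}b - 14abc + 14ab + 4ac + \tfrac{40}{11}b^{2} - 9a - \tfrac{71}{44}b → -14abc + 14ab + 4ac + \tfrac{40}{11}b^{2} + \tfrac{7}{2}bc - 9a - \tfrac{159}{44}b - c + \tfrac{9}{4}
  leading term abc: subtract (\tfrac{7}{2}ab)·g_3 from -14abc + 14ab + 4ac + \tfrac{40}{11}b^{2} + \tfrac{7}{2}bc - 9a - \tfrac{159}{44}b - c + \tfrac{9}{4} → 4ac + \tfrac{40}{11}b^{2} + \tfrac{7}{2}bc - 9a - \tfrac{159}{44}b - c + \tfrac{9}{4}
  leading term ac: subtract (-a)·g_3 from 4ac + \tfrac{40}{11}b^{2} + \tfrac{7}{2}bc - 9a - \tfrac{159}{44}b - c + \tfrac{9}{4} → \tfrac{40}{11}b^{2} + \tfrac{7}{2}bc - 5a - \tfrac{159}{44}b - c + \tfrac{9}{4}
  leading term b^{2}: subtract (\tfrac{5}{11})·g_2 from \tfrac{40}{11}b^{2} + \tfrac{7}{2}bc - 5a - \tfrac{159}{44}b - c + \tfrac{9}{4} → \tfrac{7}{2}bc - \tfrac{7}{2}b - c + 1
  leading term bc: subtract (-\tfrac{7}{8}b)·g_3 from \tfrac{7}{2}bc - \tfrac{7}{2}b - c + 1 → -c + 1
  leading term c: subtract (\tfrac{1}{4})·g_3 from -c + 1 → 0
The remainder is 0, so this S-polynomial contributes no new basis element.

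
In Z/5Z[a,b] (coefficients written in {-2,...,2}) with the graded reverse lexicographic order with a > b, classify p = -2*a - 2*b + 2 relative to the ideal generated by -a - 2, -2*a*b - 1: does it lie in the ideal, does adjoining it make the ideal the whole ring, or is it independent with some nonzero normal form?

First compute the reduced Gröbner basis of I by Buchberger's algorithm.
f_1 = -a - 2, LT = a.
f_2 = -2*a*b - 1, LT = a*b.

S(f_1,f_2): lcm = a*b. S = 2*b + 2.
  leading term b: no divisor's leading term divides it; move 2*b to the remainder.
  leading term 1: no divisor's leading term divides it; move 2 to the remainder.
  remainder 2*b + 2 ≠ 0; add h_3 = 2*b + 2 to the basis.

The other S-polynomials (S(f_1,h_3), S(f_2,h_3)) all reduce to 0 modulo the current basis, so we have a Gröbner basis.
Inter-reduce: drop elements whose leading term is divisible by another's, tail-reduce, and make monic.
Reduced Gröbner basis: {a + 2, b + 1}.
Label its elements g_1 = a + 2, g_2 = b + 1.

Reduce p = -2*a - 2*b + 2 modulo G:
  leading term a: subtract (-2)·g_1 from -2*a - 2*b + 2 → -2*b + 1
  leading term b: subtract (-2)·g_2 from -2*b + 1 → -2
  leading term 1: no divisor's leading term divides it; move -2 to the remainder.
  normal form = -2.
The normal form is nonzero, so p ∉ I. Since p minus its normal form lies in I, I + (p) = I + (r) where r = -2; decide whether this ideal is the whole ring.
Here r = -2 is a nonzero constant, hence a unit: 1 ∈ I + (p), the Gröbner basis of I + (p) is {1}, and the enlarged system has no common solution — adjoining p is inconsistent.

Adjoining -2*a - 2*b + 2 makes the ideal the whole ring: the system is inconsistent.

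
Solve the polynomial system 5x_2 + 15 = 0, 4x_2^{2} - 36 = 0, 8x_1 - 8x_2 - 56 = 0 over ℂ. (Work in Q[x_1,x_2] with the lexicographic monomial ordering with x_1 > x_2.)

{(4, -3)}

Compute a lex Gröbner basis by Buchberger's algorithm.
f_1 = 5x_2 + 15, LT = x_2.
f_2 = 4x_2^{2} - 36, LT = x_2^{2}.
f_3 = 8x_1 - 8x_2 - 56, LT = x_1.

The S-polynomials (S(f_1,f_2), S(f_1,f_3), S(f_2,f_3)) all reduce to 0 modulo the current basis, so we have a Gröbner basis.
Inter-reduce: drop elements whose leading term is divisible by another's, tail-reduce, and make monic.
Reduced Gröbner basis: {x_1 - 4, x_2 + 3}.

From the last basis element, x_2 + 3 = 0, so x_2 takes values in {-3}. Each choice, substituted upward through the basis, yields the corresponding point(s) of the solution set.
  x_2 = -3: the earlier basis element becomes x_1 - 4 = 0, giving x_1 = 4 — point (4, -3).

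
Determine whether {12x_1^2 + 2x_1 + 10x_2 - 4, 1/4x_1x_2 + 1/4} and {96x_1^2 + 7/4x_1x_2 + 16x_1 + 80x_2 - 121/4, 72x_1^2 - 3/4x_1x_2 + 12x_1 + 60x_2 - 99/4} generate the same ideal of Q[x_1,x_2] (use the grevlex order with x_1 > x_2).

Yes, the ideals are equal.

Since reduced Gröbner bases are canonical representatives of ideals under a given ordering, it suffices to compute and compare them.
Buchberger on the first generating set:
f_1 = 12x_1^2 + 2x_1 + 10x_2 - 4, LT = x_1^2.
f_2 = 1/4x_1x_2 + 1/4, LT = x_1x_2.

S(f_1,f_2): lcm = x_1^2x_2. S = 1/6x_1x_2 + 5/6x_2^2 - x_1 - 1/3x_2.
  leading term x_1x_2: subtract (2/3)·f_2 from 1/6x_1x_2 + 5/6x_2^2 - x_1 - 1/3x_2 → 5/6x_2^2 - x_1 - 1/3x_2 - 1/6
  leading term x_2^2: no divisor's leading term divides it; move 5/6x_2^2 to the remainder.
  leading term x_1: no divisor's leading term divides it; move -x_1 to the remainder.
  leading term x_2: no divisor's leading term divides it; move -1/3x_2 to the remainder.
  leading term 1: no divisor's leading term divides it; move -1/6 to the remainder.
  remainder 5/6x_2^2 - x_1 - 1/3x_2 - 1/6 ≠ 0; add g_3 = 5/6x_2^2 - x_1 - 1/3x_2 - 1/6 to the basis.

The other S-polynomials (S(f_1,g_3), S(f_2,g_3)) all reduce to 0 modulo the current basis, so we have a Gröbner basis.
Inter-reduce: drop elements whose leading term is divisible by another's, tail-reduce, and make monic.
Reduced Gröbner basis: {x_1^2 + 1/6x_1 + 5/6x_2 - 1/3, x_1x_2 + 1, x_2^2 - 6/5x_1 - 2/5x_2 - 1/5}.

Buchberger on the second generating set:
h_1 = 96x_1^2 + 7/4x_1x_2 + 16x_1 + 80x_2 - 121/4, LT = x_1^2.
h_2 = 72x_1^2 - 3/4x_1x_2 + 12x_1 + 60x_2 - 99/4, LT = x_1^2.

S(h_1,h_2): lcm = x_1^2. S = 11/384x_1x_2 + 11/384.
  leading term x_1x_2: no divisor's leading term divides it; move 11/384x_1x_2 to the remainder.
  leading term 1: no divisor's leading term divides it; move 11/384 to the remainder.
  remainder 11/384x_1x_2 + 11/384 ≠ 0; add k_3 = 11/384x_1x_2 + 11/384 to the basis.

S(h_1,k_3): lcm = x_1^2x_2. S = 7/384x_1x_2^2 + 1/6x_1x_2 + 5/6x_2^2 - x_1 - 121/384x_2.
  leading term x_1x_2^2: subtract (7/11x_2)·k_3 from 7/384x_1x_2^2 + 1/6x_1x_2 + 5/6x_2^2 - x_1 - 121/384x_2 → 1/6x_1x_2 + 5/6x_2^2 - x_1 - 1/3x_2
  leading term x_1x_2: subtract (64/11)·k_3 from 1/6x_1x_2 + 5/6x_2^2 - x_1 - 1/3x_2 → 5/6x_2^2 - x_1 - 1/3x_2 - 1/6
  leading term x_2^2: no divisor's leading term divides it; move 5/6x_2^2 to the remainder.
  leading term x_1: no divisor's leading term divides it; move -x_1 to the remainder.
  leading term x_2: no divisor's leading term divides it; move -1/3x_2 to the remainder.
  leading term 1: no divisor's leading term divides it; move -1/6 to the remainder.
  remainder 5/6x_2^2 - x_1 - 1/3x_2 - 1/6 ≠ 0; add k_4 = 5/6x_2^2 - x_1 - 1/3x_2 - 1/6 to the basis.

The other S-polynomials (S(h_2,k_3), S(h_1,k_4), S(h_2,k_4), S(k_3,k_4)) all reduce to 0 modulo the current basis, so we have a Gröbner basis.
Inter-reduce: drop elements whose leading term is divisible by another's, tail-reduce, and make monic.
Reduced Gröbner basis: {x_1^2 + 1/6x_1 + 5/6x_2 - 1/3, x_1x_2 + 1, x_2^2 - 6/5x_1 - 2/5x_2 - 1/5}.

These coincide, so the ideals are equal.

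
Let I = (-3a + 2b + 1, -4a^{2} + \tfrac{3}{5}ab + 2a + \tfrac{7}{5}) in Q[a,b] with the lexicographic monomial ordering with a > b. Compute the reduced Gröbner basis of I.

Buchberger's algorithm terminates because the ascending chain of leading-term ideals stabilizes.

f_1 = -3a + 2b + 1, LT = a.
f_2 = -4a^{2} + \tfrac{3}{5}ab + 2a + \tfrac{7}{5}, LT = a^{2}.

S(f_1,f_2): lcm = a^{2}. S = -\tfrac{31}{60}ab + \tfrac{1}{6}a + \tfrac{7}{20}.
  leading term ab: subtract (\tfrac{31}{180}b)·f_1 from -\tfrac{31}{60}ab + \tfrac{1}{6}a + \tfrac{7}{20} → \tfrac{1}{6}a - \tfrac{31}{90}b^{2} - \tfrac{31}{180}b + \tfrac{7}{20}
  leading term a: subtract (-\tfrac{1}{18})·f_1 from \tfrac{1}{6}a - \tfrac{31}{90}b^{2} - \tfrac{31}{180}b + \tfrac{7}{20} → -\tfrac{31}{90}b^{2} - \tfrac{11}{180}b + \tfrac{73}{180}
  leading term b^{2}: no divisor's leading term divides it; move -\tfrac{31}{90}b^{2} to the remainder.
  leading term b: no divisor's leading term divides it; move -\tfrac{11}{180}b to the remainder.
  leading term 1: no divisor's leading term divides it; move \tfrac{73}{180} to the remainder.
  remainder -\tfrac{31}{90}b^{2} - \tfrac{11}{180}b + \tfrac{73}{180} ≠ 0; add g_3 = -\tfrac{31}{90}b^{2} - \tfrac{11}{180}b + \tfrac{73}{180} to the basis.

The other S-polynomials (S(f_1,g_3), S(f_2,g_3)) all reduce to 0 modulo the current basis, so we have a Gröbner basis.
Inter-reduce: drop elements whose leading term is divisible by another's, tail-reduce, and make monic.

G = {a - \tfrac{2}{3}b - \tfrac{1}{3}, b^{2} + \tfrac{11}{62}b - \tfrac{73}{62}}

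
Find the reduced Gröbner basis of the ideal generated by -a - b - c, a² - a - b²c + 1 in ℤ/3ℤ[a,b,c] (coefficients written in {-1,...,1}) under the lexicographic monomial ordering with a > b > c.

G = {a + b + c, b²c - b² + bc - b - c² - c - 1}

f_1 = -a - b - c, LT = a.
f_2 = a² - a - b²c + 1, LT = a².

S(f_1,f_2): lcm = a². S = ab + ac + a + b²c - 1.
  leading term ab: subtract (-b)·f_1 from ab + ac + a + b²c - 1 → ac + a + b²c - b² - bc - 1
  leading term ac: subtract (-c)·f_1 from ac + a + b²c - b² - bc - 1 → a + b²c - b² + bc - c² - 1
  leading term a: subtract (-1)·f_1 from a + b²c - b² + bc - c² - 1 → b²c - b² + bc - b - c² - c - 1
  leading term b²c: no divisor's leading term divides it; move b²c to the remainder.
  leading term b²: no divisor's leading term divides it; move -b² to the remainder.
  leading term bc: no divisor's leading term divides it; move bc to the remainder.
  leading term b: no divisor's leading term divides it; move -b to the remainder.
  leading term c²: no divisor's leading term divides it; move -c² to the remainder.
  leading term c: no divisor's leading term divides it; move -c to the remainder.
  leading term 1: no divisor's leading term divides it; move -1 to the remainder.
  remainder b²c - b² + bc - b - c² - c - 1 ≠ 0; add g_3 = b²c - b² + bc - b - c² - c - 1 to the basis.

S(f_1,g_3): leading monomials are coprime, so the S-polynomial reduces to 0 (Buchberger's first criterion).
S(f_2,g_3): leading monomials are coprime, so the S-polynomial reduces to 0 (Buchberger's first criterion).
Every S-polynomial of the final basis reduces to 0, so we have a Gröbner basis.
Inter-reduce: drop elements whose leading term is divisible by another's, tail-reduce, and make monic.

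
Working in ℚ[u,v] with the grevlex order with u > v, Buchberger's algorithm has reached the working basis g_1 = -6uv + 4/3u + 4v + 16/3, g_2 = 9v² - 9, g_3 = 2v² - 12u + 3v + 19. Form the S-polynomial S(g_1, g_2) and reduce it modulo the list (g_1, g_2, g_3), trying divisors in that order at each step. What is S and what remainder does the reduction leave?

lcm(LM(g_1), LM(g_2)) = uv².
S = (lcm/LT(g_1))·g_1 − (lcm/LT(g_2))·g_2 = -2/9uv - ⅔v² + u - 8/9v.
Reduce S modulo (g_1, g_2, g_3) in that order:
  leading term uv: subtract (1/27)·g_1 from -2/9uv - ⅔v² + u - 8/9v → -⅔v² + 77/81u - 28/27v - 16/81
  leading term v²: subtract (-2/27)·g_2 from -⅔v² + 77/81u - 28/27v - 16/81 → 77/81u - 28/27v - 70/81
  leading term u: no divisor's leading term divides it; move 77/81u to the remainder.
  leading term v: no divisor's leading term divides it; move -28/27v to the remainder.
  leading term 1: no divisor's leading term divides it; move -70/81 to the remainder.
The remainder 77/81u - 28/27v - 70/81 is nonzero, so it would be added as the next basis element.

S(g_1, g_2) = -2/9uv - ⅔v² + u - 8/9v; remainder on division = 77/81u - 28/27v - 70/81.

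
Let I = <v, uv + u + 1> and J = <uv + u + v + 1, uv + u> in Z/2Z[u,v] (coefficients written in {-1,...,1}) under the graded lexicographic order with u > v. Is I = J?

No, the ideals differ.

Two ideals are equal iff their reduced Gröbner bases coincide (the reduced basis is unique for a fixed ordering).
Buchberger on the first generating set:
f_1 = v, LT = v.
f_2 = uv + u + 1, LT = uv.

S(f_1,f_2): lcm = uv. S = u + 1.
  leading term u: no divisor's leading term divides it; move u to the remainder.
  leading term 1: no divisor's leading term divides it; move 1 to the remainder.
  remainder u + 1 ≠ 0; add g_3 = u + 1 to the basis.

The other S-polynomials (S(f_1,g_3), S(f_2,g_3)) all reduce to 0 modulo the current basis, so we have a Gröbner basis.
Inter-reduce: drop elements whose leading term is divisible by another's, tail-reduce, and make monic.
Reduced Gröbner basis: {u + 1, v}.

Buchberger on the second generating set:
h_1 = uv + u + v + 1, LT = uv.
h_2 = uv + u, LT = uv.

S(h_1,h_2): lcm = uv. S = v + 1.
  leading term v: no divisor's leading term divides it; move v to the remainder.
  leading term 1: no divisor's leading term divides it; move 1 to the remainder.
  remainder v + 1 ≠ 0; add k_3 = v + 1 to the basis.

The other S-polynomials (S(h_1,k_3), S(h_2,k_3)) all reduce to 0 modulo the current basis, so we have a Gröbner basis.
Inter-reduce: drop elements whose leading term is divisible by another's, tail-reduce, and make monic.
Reduced Gröbner basis: {v + 1}.

These differ, so the ideals are not equal.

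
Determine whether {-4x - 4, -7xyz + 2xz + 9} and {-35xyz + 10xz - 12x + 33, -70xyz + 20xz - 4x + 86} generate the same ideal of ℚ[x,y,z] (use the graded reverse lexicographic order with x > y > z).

Two ideals are equal iff their reduced Gröbner bases coincide (the reduced basis is unique for a fixed ordering).
Buchberger on the first generating set:
f_1 = -4x - 4, LT = x.
f_2 = -7xyz + 2xz + 9, LT = xyz.

S(f_1,f_2): lcm = xyz. S = 2/7xz + yz + 9/7.
  leading term xz: subtract (-1/14z)·f_1 from 2/7xz + yz + 9/7 → yz - 2/7z + 9/7
  leading term yz: no divisor's leading term divides it; move yz to the remainder.
  leading term z: no divisor's leading term divides it; move -2/7z to the remainder.
  leading term 1: no divisor's leading term divides it; move 9/7 to the remainder.
  remainder yz - 2/7z + 9/7 ≠ 0; add g_3 = yz - 2/7z + 9/7 to the basis.

The other S-polynomials (S(f_1,g_3), S(f_2,g_3)) all reduce to 0 modulo the current basis, so we have a Gröbner basis.
Inter-reduce: drop elements whose leading term is divisible by another's, tail-reduce, and make monic.
Reduced Gröbner basis: {yz - 2/7z + 9/7, x + 1}.

Buchberger on the second generating set:
h_1 = -35xyz + 10xz - 12x + 33, LT = xyz.
h_2 = -70xyz + 20xz - 4x + 86, LT = xyz.

S(h_1,h_2): lcm = xyz. S = 2/7x + 2/7.
  leading term x: no divisor's leading term divides it; move 2/7x to the remainder.
  leading term 1: no divisor's leading term divides it; move 2/7 to the remainder.
  remainder 2/7x + 2/7 ≠ 0; add k_3 = 2/7x + 2/7 to the basis.

S(h_1,k_3): lcm = xyz. S = -2/7xz - yz + 12/35x - 33/35.
  leading term xz: subtract (-z)·k_3 from -2/7xz - yz + 12/35x - 33/35 → -yz + 12/35x + 2/7z - 33/35
  leading term yz: no divisor's leading term divides it; move -yz to the remainder.
  leading term x: subtract (6/5)·k_3 from 12/35x + 2/7z - 33/35 → 2/7z - 9/7
  leading term z: no divisor's leading term divides it; move 2/7z to the remainder.
  leading term 1: no divisor's leading term divides it; move -9/7 to the remainder.
  remainder -yz + 2/7z - 9/7 ≠ 0; add k_4 = -yz + 2/7z - 9/7 to the basis.

The other S-polynomials (S(h_2,k_3), S(h_1,k_4), S(h_2,k_4), S(k_3,k_4)) all reduce to 0 modulo the current basis, so we have a Gröbner basis.
Inter-reduce: drop elements whose leading term is divisible by another's, tail-reduce, and make monic.
Reduced Gröbner basis: {yz - 2/7z + 9/7, x + 1}.

The two bases agree; hence the ideals are identical.
The same test decides containment: I ⊆ J iff every generator of I reduces to 0 modulo a Gröbner basis of J.

Yes, the ideals are equal.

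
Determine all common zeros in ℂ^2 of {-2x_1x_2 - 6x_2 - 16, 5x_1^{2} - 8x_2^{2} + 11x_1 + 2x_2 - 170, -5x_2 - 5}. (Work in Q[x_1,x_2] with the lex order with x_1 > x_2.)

{(5, -1)}

Compute a lex Gröbner basis by Buchberger's algorithm.
f_1 = -2x_1x_2 - 6x_2 - 16, LT = x_1x_2.
f_2 = 5x_1^{2} + 11x_1 - 8x_2^{2} + 2x_2 - 170, LT = x_1^{2}.
f_3 = -5x_2 - 5, LT = x_2.

S(f_1,f_2): lcm = x_1^{2}x_2. S = \tfrac{4}{5}x_1x_2 + 8x_1 + \tfrac{8}{5}x_2^{3} - \tfrac{2}{5}x_2^{2} + 34x_2.
  leading term x_1x_2: subtract (-\tfrac{2}{5})·f_1 from \tfrac{4}{5}x_1x_2 + 8x_1 + \tfrac{8}{5}x_2^{3} - \tfrac{2}{5}x_2^{2} + 34x_2 → 8x_1 + \tfrac{8}{5}x_2^{3} - \tfrac{2}{5}x_2^{2} + \tfrac{158}{5}x_2 - \tfrac{32}{5}
  leading term x_1: no divisor's leading term divides it; move 8x_1 to the remainder.
  leading term x_2^{3}: subtract (-\tfrac{8}{25}x_2^{2})·f_3 from \tfrac{8}{5}x_2^{3} - \tfrac{2}{5}x_2^{2} + \tfrac{158}{5}x_2 - \tfrac{32}{5} → -2x_2^{2} + \tfrac{158}{5}x_2 - \tfrac{32}{5}
  leading term x_2^{2}: subtract (\tfrac{2}{5}x_2)·f_3 from -2x_2^{2} + \tfrac{158}{5}x_2 - \tfrac{32}{5} → \tfrac{168}{5}x_2 - \tfrac{32}{5}
  leading term x_2: subtract (-\tfrac{168}{25})·f_3 from \tfrac{168}{5}x_2 - \tfrac{32}{5} → -40
  leading term 1: no divisor's leading term divides it; move -40 to the remainder.
  remainder 8x_1 - 40 ≠ 0; add h_4 = 8x_1 - 40 to the basis.

S(f_1,f_3): lcm = x_1x_2. S = -x_1 + 3x_2 + 8.
  leading term x_1: subtract (-\tfrac{1}{8})·h_4 from -x_1 + 3x_2 + 8 → 3x_2 + 3
  leading term x_2: subtract (-\tfrac{3}{5})·f_3 from 3x_2 + 3 → 0
  remainder 0.

S(f_2,f_3): leading monomials are coprime, so the S-polynomial reduces to 0 (Buchberger's first criterion).
S(f_1,h_4): lcm = x_1x_2. S = 8x_2 + 8.
  leading term x_2: subtract (-\tfrac{8}{5})·f_3 from 8x_2 + 8 → 0
  remainder 0.

S(f_2,h_4): lcm = x_1^{2}. S = \tfrac{36}{5}x_1 - \tfrac{8}{5}x_2^{2} + \tfrac{2}{5}x_2 - 34.
  leading term x_1: subtract (\tfrac{9}{10})·h_4 from \tfrac{36}{5}x_1 - \tfrac{8}{5}x_2^{2} + \tfrac{2}{5}x_2 - 34 → -\tfrac{8}{5}x_2^{2} + \tfrac{2}{5}x_2 + 2
  leading term x_2^{2}: subtract (\tfrac{8}{25}x_2)·f_3 from -\tfrac{8}{5}x_2^{2} + \tfrac{2}{5}x_2 + 2 → 2x_2 + 2
  leading term x_2: subtract (-\tfrac{2}{5})·f_3 from 2x_2 + 2 → 0
  remainder 0.

S(f_3,h_4): leading monomials are coprime, so the S-polynomial reduces to 0 (Buchberger's first criterion).
Every S-polynomial of the final basis reduces to 0, so we have a Gröbner basis.
Inter-reduce: drop elements whose leading term is divisible by another's, tail-reduce, and make monic.
Reduced Gröbner basis: {x_1 - 5, x_2 + 1}.

The lex basis is triangular: the last element involves only x_2. Solving x_2 + 1 = 0 gives x_2 ∈ {-1}; substituting each value into the earlier elements determines the remaining variables.
  x_2 = -1: the earlier basis element becomes x_1 - 5 = 0, giving x_1 = 5 — point (5, -1).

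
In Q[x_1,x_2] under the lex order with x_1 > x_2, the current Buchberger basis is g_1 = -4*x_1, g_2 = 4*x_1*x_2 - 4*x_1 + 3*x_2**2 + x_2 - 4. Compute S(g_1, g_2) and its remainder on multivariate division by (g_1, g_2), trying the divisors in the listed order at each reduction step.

lcm(LM(g_1), LM(g_2)) = x_1*x_2.
S = (lcm/LT(g_1))·g_1 − (lcm/LT(g_2))·g_2 = x_1 - 3/4*x_2**2 - 1/4*x_2 + 1.
Reduce S modulo (g_1, g_2) in that order:
  leading term x_1: subtract (-1/4)·g_1 from x_1 - 3/4*x_2**2 - 1/4*x_2 + 1 → -3/4*x_2**2 - 1/4*x_2 + 1
  leading term x_2**2: no divisor's leading term divides it; move -3/4*x_2**2 to the remainder.
  leading term x_2: no divisor's leading term divides it; move -1/4*x_2 to the remainder.
  leading term 1: no divisor's leading term divides it; move 1 to the remainder.
The remainder -3/4*x_2**2 - 1/4*x_2 + 1 is nonzero, so it would be added as the next basis element.

S(g_1, g_2) = x_1 - 3/4*x_2**2 - 1/4*x_2 + 1; remainder on division = -3/4*x_2**2 - 1/4*x_2 + 1.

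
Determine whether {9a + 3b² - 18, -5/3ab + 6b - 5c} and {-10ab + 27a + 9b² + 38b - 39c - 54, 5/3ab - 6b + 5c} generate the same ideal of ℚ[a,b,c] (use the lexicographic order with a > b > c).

Two ideals are equal iff their reduced Gröbner bases coincide (the reduced basis is unique for a fixed ordering).
Buchberger on the first generating set:
f_1 = 9a + 3b² - 18, LT = a.
f_2 = -5/3ab + 6b - 5c, LT = ab.

S(f_1,f_2): lcm = ab. S = ⅓b³ + 8/5b - 3c.
  leading term b³: no divisor's leading term divides it; move ⅓b³ to the remainder.
  leading term b: no divisor's leading term divides it; move 8/5b to the remainder.
  leading term c: no divisor's leading term divides it; move -3c to the remainder.
  remainder ⅓b³ + 8/5b - 3c ≠ 0; add g_3 = ⅓b³ + 8/5b - 3c to the basis.

S(f_1,g_3): leading monomials are coprime, so the S-polynomial reduces to 0 (Buchberger's first criterion).
S(f_2,g_3): lcm = ab³. S = -24/5ab + 9ac - 18/5b³ + 3b²c.
  leading term ab: subtract (-8/15b)·f_1 from -24/5ab + 9ac - 18/5b³ + 3b²c → 9ac - 2b³ + 3b²c - 48/5b
  leading term ac: subtract (c)·f_1 from 9ac - 2b³ + 3b²c - 48/5b → -2b³ - 48/5b + 18c
  leading term b³: subtract (-6)·g_3 from -2b³ - 48/5b + 18c → 0
  remainder 0.

Every S-polynomial of the final basis reduces to 0, so we have a Gröbner basis.
Inter-reduce: drop elements whose leading term is divisible by another's, tail-reduce, and make monic.
Reduced Gröbner basis: {a + ⅓b² - 2, b³ + 24/5b - 9c}.

Buchberger on the second generating set:
h_1 = -10ab + 27a + 9b² + 38b - 39c - 54, LT = ab.
h_2 = 5/3ab - 6b + 5c, LT = ab.

S(h_1,h_2): lcm = ab. S = -27/10a - 9/10b² - ⅕b + 9/10c + 27/5.
  leading term a: no divisor's leading term divides it; move -27/10a to the remainder.
  leading term b²: no divisor's leading term divides it; move -9/10b² to the remainder.
  leading term b: no divisor's leading term divides it; move -⅕b to the remainder.
  leading term c: no divisor's leading term divides it; move 9/10c to the remainder.
  leading term 1: no divisor's leading term divides it; move 27/5 to the remainder.
  remainder -27/10a - 9/10b² - ⅕b + 9/10c + 27/5 ≠ 0; add k_3 = -27/10a - 9/10b² - ⅕b + 9/10c + 27/5 to the basis.

S(h_1,k_3): lcm = ab. S = -27/10a - ⅓b³ - 263/270b² + ⅓bc - 9/5b + 39/10c + 27/5.
  leading term a: subtract (1)·k_3 from -27/10a - ⅓b³ - 263/270b² + ⅓bc - 9/5b + 39/10c + 27/5 → -⅓b³ - 2/27b² + ⅓bc - 8/5b + 3c
  leading term b³: no divisor's leading term divides it; move -⅓b³ to the remainder.
  leading term b²: no divisor's leading term divides it; move -2/27b² to the remainder.
  leading term bc: no divisor's leading term divides it; move ⅓bc to the remainder.
  leading term b: no divisor's leading term divides it; move -8/5b to the remainder.
  leading term c: no divisor's leading term divides it; move 3c to the remainder.
  remainder -⅓b³ - 2/27b² + ⅓bc - 8/5b + 3c ≠ 0; add k_4 = -⅓b³ - 2/27b² + ⅓bc - 8/5b + 3c to the basis.

S(h_2,k_3): lcm = ab. S = -⅓b³ - 2/27b² + ⅓bc - 8/5b + 3c.
  leading term b³: subtract (1)·k_4 from -⅓b³ - 2/27b² + ⅓bc - 8/5b + 3c → 0
  remainder 0.

S(h_1,k_4): lcm = ab³. S = -263/90ab² + abc - 24/5ab + 9ac - 9/10b⁴ - 19/5b³ + 39/10b²c + 27/5b².
  leading term ab²: subtract (263/900b)·h_1 from -263/90ab² + abc - 24/5ab + 9ac - 9/10b⁴ - 19/5b³ + 39/10b²c + 27/5b² → abc - 1269/100ab + 9ac - 9/10b⁴ - 643/100b³ + 39/10b²c - 2567/450b² + 3419/300bc + 789/50b
  leading term abc: subtract (-1/10c)·h_1 from abc - 1269/100ab + 9ac - 9/10b⁴ - 643/100b³ + 39/10b²c - 2567/450b² + 3419/300bc + 789/50b → -1269/100ab + 117/10ac - 9/10b⁴ - 643/100b³ + 24/5b²c - 2567/450b² + 4559/300bc + 789/50b - 39/10c² - 27/5c
  leading term ab: subtract (1269/1000)·h_1 from -1269/100ab + 117/10ac - 9/10b⁴ - 643/100b³ + 24/5b²c - 2567/450b² + 4559/300bc + 789/50b - 39/10c² - 27/5c → 117/10ac - 34263/1000a - 9/10b⁴ - 643/100b³ + 24/5b²c - 154129/9000b² + 4559/300bc - 16221/500b - 39/10c² + 44091/1000c + 34263/500
  leading term ac: subtract (-13/3c)·k_3 from 117/10ac - 34263/1000a - 9/10b⁴ - 643/100b³ + 24/5b²c - 154129/9000b² + 4559/300bc - 16221/500b - 39/10c² + 44091/1000c + 34263/500 → -34263/1000a - 9/10b⁴ - 643/100b³ + 9/10b²c - 154129/9000b² + 1433/100bc - 16221/500b + 67491/1000c + 34263/500
  leading term a: subtract (1269/100)·k_3 from -34263/1000a - 9/10b⁴ - 643/100b³ + 9/10b²c - 154129/9000b² + 1433/100bc - 16221/500b + 67491/1000c + 34263/500 → -9/10b⁴ - 643/100b³ + 9/10b²c - 2567/450b² + 1433/100bc - 3738/125b + 5607/100c
  leading term b⁴: subtract (27/10b)·k_4 from -9/10b⁴ - 643/100b³ + 9/10b²c - 2567/450b² + 1433/100bc - 3738/125b + 5607/100c → -623/100b³ - 623/450b² + 623/100bc - 3738/125b + 5607/100c
  leading term b³: subtract (1869/100)·k_4 from -623/100b³ - 623/450b² + 623/100bc - 3738/125b + 5607/100c → 0
  remainder 0.

S(h_2,k_4): lcm = ab³. S = -2/9ab² + abc - 24/5ab + 9ac - 18/5b³ + 3b²c.
  leading term ab²: subtract (1/45b)·h_1 from -2/9ab² + abc - 24/5ab + 9ac - 18/5b³ + 3b²c → abc - 27/5ab + 9ac - 19/5b³ + 3b²c - 38/45b² + 13/15bc + 6/5b
  leading term abc: subtract (-1/10c)·h_1 from abc - 27/5ab + 9ac - 19/5b³ + 3b²c - 38/45b² + 13/15bc + 6/5b → -27/5ab + 117/10ac - 19/5b³ + 39/10b²c - 38/45b² + 14/3bc + 6/5b - 39/10c² - 27/5c
  leading term ab: subtract (27/50)·h_1 from -27/5ab + 117/10ac - 19/5b³ + 39/10b²c - 38/45b² + 14/3bc + 6/5b - 39/10c² - 27/5c → 117/10ac - 729/50a - 19/5b³ + 39/10b²c - 2567/450b² + 14/3bc - 483/25b - 39/10c² + 783/50c + 729/25
  leading term ac: subtract (-13/3c)·k_3 from 117/10ac - 729/50a - 19/5b³ + 39/10b²c - 2567/450b² + 14/3bc - 483/25b - 39/10c² + 783/50c + 729/25 → -729/50a - 19/5b³ - 2567/450b² + 19/5bc - 483/25b + 1953/50c + 729/25
  leading term a: subtract (27/5)·k_3 from -729/50a - 19/5b³ - 2567/450b² + 19/5bc - 483/25b + 1953/50c + 729/25 → -19/5b³ - 38/45b² + 19/5bc - 456/25b + 171/5c
  leading term b³: subtract (57/5)·k_4 from -19/5b³ - 38/45b² + 19/5bc - 456/25b + 171/5c → 0
  remainder 0.

S(k_3,k_4): leading monomials are coprime, so the S-polynomial reduces to 0 (Buchberger's first criterion).
Every S-polynomial of the final basis reduces to 0, so we have a Gröbner basis.
Inter-reduce: drop elements whose leading term is divisible by another's, tail-reduce, and make monic.
Reduced Gröbner basis: {a + ⅓b² + 2/27b - ⅓c - 2, b³ + 2/9b² - bc + 24/5b - 9c}.

Since the reduced bases disagree, the two ideals are not the same.

No, the ideals differ.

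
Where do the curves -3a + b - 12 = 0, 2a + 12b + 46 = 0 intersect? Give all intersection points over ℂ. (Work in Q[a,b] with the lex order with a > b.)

{(-5, -3)}

Compute a lex Gröbner basis by Buchberger's algorithm.
f_1 = -3a + b - 12, LT = a.
f_2 = 2a + 12b + 46, LT = a.

S(f_1,f_2): lcm = a. S = -19/3b - 19.
  leading term b: no divisor's leading term divides it; move -19/3b to the remainder.
  leading term 1: no divisor's leading term divides it; move -19 to the remainder.
  remainder -19/3b - 19 ≠ 0; add h_3 = -19/3b - 19 to the basis.

The other S-polynomials (S(f_1,h_3), S(f_2,h_3)) all reduce to 0 modulo the current basis, so we have a Gröbner basis.
Inter-reduce: drop elements whose leading term is divisible by another's, tail-reduce, and make monic.
Reduced Gröbner basis: {a + 5, b + 3}.

Elimination: the polynomial b + 3 lies in the elimination ideal for b, so b ∈ {-3}. For each such b, the remaining basis elements (now univariate) give the rest of the solution.
  b = -3: the earlier basis element becomes a + 5 = 0, giving a = -5 — point (-5, -3).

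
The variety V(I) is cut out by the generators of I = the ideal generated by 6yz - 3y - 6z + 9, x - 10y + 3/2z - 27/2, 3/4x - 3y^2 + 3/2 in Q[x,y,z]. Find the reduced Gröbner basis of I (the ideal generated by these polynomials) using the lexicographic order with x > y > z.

This is the nonlinear analogue of row-reducing a linear system.

f_1 = 6yz - 3y - 6z + 9, LT = yz.
f_2 = x - 10y + 3/2z - 27/2, LT = x.
f_3 = 3/4x - 3y^2 + 3/2, LT = x.

S(f_2,f_3): lcm = x. S = 4y^2 - 10y + 3/2z - 31/2.
  leading term y^2: no divisor's leading term divides it; move 4y^2 to the remainder.
  leading term y: no divisor's leading term divides it; move -10y to the remainder.
  leading term z: no divisor's leading term divides it; move 3/2z to the remainder.
  leading term 1: no divisor's leading term divides it; move -31/2 to the remainder.
  remainder 4y^2 - 10y + 3/2z - 31/2 ≠ 0; add g_4 = 4y^2 - 10y + 3/2z - 31/2 to the basis.

S(f_1,g_4): lcm = y^2z. S = -1/2y^2 + 3/2yz + 3/2y - 3/8z^2 + 31/8z.
  leading term y^2: subtract (-1/8)·g_4 from -1/2y^2 + 3/2yz + 3/2y - 3/8z^2 + 31/8z → 3/2yz + 1/4y - 3/8z^2 + 65/16z - 31/16
  leading term yz: subtract (1/4)·f_1 from 3/2yz + 1/4y - 3/8z^2 + 65/16z - 31/16 → y - 3/8z^2 + 89/16z - 67/16
  leading term y: no divisor's leading term divides it; move y to the remainder.
  leading term z^2: no divisor's leading term divides it; move -3/8z^2 to the remainder.
  leading term z: no divisor's leading term divides it; move 89/16z to the remainder.
  leading term 1: no divisor's leading term divides it; move -67/16 to the remainder.
  remainder y - 3/8z^2 + 89/16z - 67/16 ≠ 0; add g_5 = y - 3/8z^2 + 89/16z - 67/16 to the basis.

S(f_1,g_5): lcm = yz. S = -1/2y + 3/8z^3 - 89/16z^2 + 51/16z + 3/2.
  leading term y: subtract (-1/2)·g_5 from -1/2y + 3/8z^3 - 89/16z^2 + 51/16z + 3/2 → 3/8z^3 - 23/4z^2 + 191/32z - 19/32
  leading term z^3: no divisor's leading term divides it; move 3/8z^3 to the remainder.
  leading term z^2: no divisor's leading term divides it; move -23/4z^2 to the remainder.
  leading term z: no divisor's leading term divides it; move 191/32z to the remainder.
  leading term 1: no divisor's leading term divides it; move -19/32 to the remainder.
  remainder 3/8z^3 - 23/4z^2 + 191/32z - 19/32 ≠ 0; add g_6 = 3/8z^3 - 23/4z^2 + 191/32z - 19/32 to the basis.

The other S-polynomials (S(f_1,f_2), S(f_1,f_3), S(f_2,g_4), S(f_3,g_4), S(f_2,g_5), S(f_3,g_5), S(g_4,g_5), S(f_1,g_6), S(f_2,g_6), S(f_3,g_6), S(g_4,g_6), S(g_5,g_6)) all reduce to 0 modulo the current basis, so we have a Gröbner basis.
Inter-reduce: drop elements whose leading term is divisible by another's, tail-reduce, and make monic.

G = {x - 15/4z^2 + 457/8z - 443/8, y - 3/8z^2 + 89/16z - 67/16, z^3 - 46/3z^2 + 191/12z - 19/12}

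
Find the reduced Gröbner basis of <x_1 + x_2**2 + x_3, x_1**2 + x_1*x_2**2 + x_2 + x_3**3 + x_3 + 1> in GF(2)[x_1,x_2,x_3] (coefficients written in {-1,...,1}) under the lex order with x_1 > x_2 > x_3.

G = {x_1 + x_2**2 + x_3, x_2**2*x_3 + x_2 + x_3**3 + x_3**2 + x_3 + 1}

f_1 = x_1 + x_2**2 + x_3, LT = x_1.
f_2 = x_1**2 + x_1*x_2**2 + x_2 + x_3**3 + x_3 + 1, LT = x_1**2.

S(f_1,f_2): lcm = x_1**2. S = x_1*x_3 + x_2 + x_3**3 + x_3 + 1.
  leading term x_1*x_3: subtract (x_3)·f_1 from x_1*x_3 + x_2 + x_3**3 + x_3 + 1 → x_2**2*x_3 + x_2 + x_3**3 + x_3**2 + x_3 + 1
  leading term x_2**2*x_3: no divisor's leading term divides it; move x_2**2*x_3 to the remainder.
  leading term x_2: no divisor's leading term divides it; move x_2 to the remainder.
  leading term x_3**3: no divisor's leading term divides it; move x_3**3 to the remainder.
  leading term x_3**2: no divisor's leading term divides it; move x_3**2 to the remainder.
  leading term x_3: no divisor's leading term divides it; move x_3 to the remainder.
  leading term 1: no divisor's leading term divides it; move 1 to the remainder.
  remainder x_2**2*x_3 + x_2 + x_3**3 + x_3**2 + x_3 + 1 ≠ 0; add g_3 = x_2**2*x_3 + x_2 + x_3**3 + x_3**2 + x_3 + 1 to the basis.

S(f_1,g_3): leading monomials are coprime, so the S-polynomial reduces to 0 (Buchberger's first criterion).
S(f_2,g_3): leading monomials are coprime, so the S-polynomial reduces to 0 (Buchberger's first criterion).
Every S-polynomial of the final basis reduces to 0, so we have a Gröbner basis.
Inter-reduce: drop elements whose leading term is divisible by another's, tail-reduce, and make monic.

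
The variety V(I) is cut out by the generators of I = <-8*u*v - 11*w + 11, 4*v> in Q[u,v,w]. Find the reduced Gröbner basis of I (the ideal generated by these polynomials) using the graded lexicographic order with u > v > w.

G = {v, w - 1}

f_1 = -8*u*v - 11*w + 11, LT = u*v.
f_2 = 4*v, LT = v.

S(f_1,f_2): lcm = u*v. S = 11/8*w - 11/8.
  leading term w: no divisor's leading term divides it; move 11/8*w to the remainder.
  leading term 1: no divisor's leading term divides it; move -11/8 to the remainder.
  remainder 11/8*w - 11/8 ≠ 0; add g_3 = 11/8*w - 11/8 to the basis.

The other S-polynomials (S(f_1,g_3), S(f_2,g_3)) all reduce to 0 modulo the current basis, so we have a Gröbner basis.
Inter-reduce: drop elements whose leading term is divisible by another's, tail-reduce, and make monic.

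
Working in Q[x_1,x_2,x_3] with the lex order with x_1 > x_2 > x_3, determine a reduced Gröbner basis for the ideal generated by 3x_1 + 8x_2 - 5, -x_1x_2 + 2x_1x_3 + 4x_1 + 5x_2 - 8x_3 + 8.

G = {x_1 + \tfrac{8}{3}x_2 - \tfrac{5}{3}, x_2^{2} - 2x_2x_3 - \tfrac{11}{4}x_2 - \tfrac{7}{4}x_3 + \tfrac{11}{2}}

f_1 = 3x_1 + 8x_2 - 5, LT = x_1.
f_2 = -x_1x_2 + 2x_1x_3 + 4x_1 + 5x_2 - 8x_3 + 8, LT = x_1x_2.

S(f_1,f_2): lcm = x_1x_2. S = 2x_1x_3 + 4x_1 + \tfrac{8}{3}x_2^{2} + \tfrac{10}{3}x_2 - 8x_3 + 8.
  leading term x_1x_3: subtract (\tfrac{2}{3}x_3)·f_1 from 2x_1x_3 + 4x_1 + \tfrac{8}{3}x_2^{2} + \tfrac{10}{3}x_2 - 8x_3 + 8 → 4x_1 + \tfrac{8}{3}x_2^{2} - \tfrac{16}{3}x_2x_3 + \tfrac{10}{3}x_2 - \tfrac{14}{3}x_3 + 8
  leading term x_1: subtract (\tfrac{4}{3})·f_1 from 4x_1 + \tfrac{8}{3}x_2^{2} - \tfrac{16}{3}x_2x_3 + \tfrac{10}{3}x_2 - \tfrac{14}{3}x_3 + 8 → \tfrac{8}{3}x_2^{2} - \tfrac{16}{3}x_2x_3 - \tfrac{22}{3}x_2 - \tfrac{14}{3}x_3 + \tfrac{44}{3}
  leading term x_2^{2}: no divisor's leading term divides it; move \tfrac{8}{3}x_2^{2} to the remainder.
  leading term x_2x_3: no divisor's leading term divides it; move -\tfrac{16}{3}x_2x_3 to the remainder.
  leading term x_2: no divisor's leading term divides it; move -\tfrac{22}{3}x_2 to the remainder.
  leading term x_3: no divisor's leading term divides it; move -\tfrac{14}{3}x_3 to the remainder.
  leading term 1: no divisor's leading term divides it; move \tfrac{44}{3} to the remainder.
  remainder \tfrac{8}{3}x_2^{2} - \tfrac{16}{3}x_2x_3 - \tfrac{22}{3}x_2 - \tfrac{14}{3}x_3 + \tfrac{44}{3} ≠ 0; add g_3 = \tfrac{8}{3}x_2^{2} - \tfrac{16}{3}x_2x_3 - \tfrac{22}{3}x_2 - \tfrac{14}{3}x_3 + \tfrac{44}{3} to the basis.

The other S-polynomials (S(f_1,g_3), S(f_2,g_3)) all reduce to 0 modulo the current basis, so we have a Gröbner basis.
Inter-reduce: drop elements whose leading term is divisible by another's, tail-reduce, and make monic.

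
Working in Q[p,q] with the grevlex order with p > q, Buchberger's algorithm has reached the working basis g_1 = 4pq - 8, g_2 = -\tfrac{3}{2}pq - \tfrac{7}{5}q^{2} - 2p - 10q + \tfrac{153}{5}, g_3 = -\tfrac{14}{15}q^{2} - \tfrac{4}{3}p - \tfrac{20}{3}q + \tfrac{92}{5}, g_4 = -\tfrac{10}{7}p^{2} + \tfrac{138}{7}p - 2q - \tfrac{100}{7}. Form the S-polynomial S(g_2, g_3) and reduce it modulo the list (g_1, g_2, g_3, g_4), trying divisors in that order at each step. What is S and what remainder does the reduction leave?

S(g_2, g_3) = \tfrac{14}{15}q^{3} - \tfrac{10}{7}p^{2} - \tfrac{122}{21}pq + \tfrac{20}{3}q^{2} + \tfrac{138}{7}p - \tfrac{102}{5}q; remainder on division = 0.

lcm(LM(g_2), LM(g_3)) = pq^{2}.
S = (lcm/LT(g_2))·g_2 − (lcm/LT(g_3))·g_3 = \tfrac{14}{15}q^{3} - \tfrac{10}{7}p^{2} - \tfrac{122}{21}pq + \tfrac{20}{3}q^{2} + \tfrac{138}{7}p - \tfrac{102}{5}q.
Reduce S modulo (g_1, g_2, g_3, g_4) in that order:
  leading term q^{3}: subtract (-q)·g_3 from \tfrac{14}{15}q^{3} - \tfrac{10}{7}p^{2} - \tfrac{122}{21}pq + \tfrac{20}{3}q^{2} + \tfrac{138}{7}p - \tfrac{102}{5}q → -\tfrac{10}{7}p^{2} - \tfrac{50}{7}pq + \tfrac{138}{7}p - 2q
  leading term p^{2}: subtract (1)·g_4 from -\tfrac{10}{7}p^{2} - \tfrac{50}{7}pq + \tfrac{138}{7}p - 2q → -\tfrac{50}{7}pq + \tfrac{100}{7}
  leading term pq: subtract (-\tfrac{25}{14})·g_1 from -\tfrac{50}{7}pq + \tfrac{100}{7} → 0
The remainder is 0, so this S-polynomial contributes no new basis element.
This is the inner loop of Buchberger's algorithm — each nonzero remainder becomes a new basis element.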